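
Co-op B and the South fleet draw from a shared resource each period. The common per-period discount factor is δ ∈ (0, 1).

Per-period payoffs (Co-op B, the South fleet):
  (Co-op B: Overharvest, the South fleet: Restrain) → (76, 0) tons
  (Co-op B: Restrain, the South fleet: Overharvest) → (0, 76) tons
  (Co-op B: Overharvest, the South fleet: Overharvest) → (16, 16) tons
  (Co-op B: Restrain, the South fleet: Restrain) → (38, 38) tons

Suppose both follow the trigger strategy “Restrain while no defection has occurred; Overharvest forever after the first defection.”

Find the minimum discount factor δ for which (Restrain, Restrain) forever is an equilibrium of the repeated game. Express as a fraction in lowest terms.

38/(1−δ) ≥ 76 + 16δ/(1−δ)
38 ≥ 76 − 60δ
δ ≥ 38/60 = 19/30.

19/30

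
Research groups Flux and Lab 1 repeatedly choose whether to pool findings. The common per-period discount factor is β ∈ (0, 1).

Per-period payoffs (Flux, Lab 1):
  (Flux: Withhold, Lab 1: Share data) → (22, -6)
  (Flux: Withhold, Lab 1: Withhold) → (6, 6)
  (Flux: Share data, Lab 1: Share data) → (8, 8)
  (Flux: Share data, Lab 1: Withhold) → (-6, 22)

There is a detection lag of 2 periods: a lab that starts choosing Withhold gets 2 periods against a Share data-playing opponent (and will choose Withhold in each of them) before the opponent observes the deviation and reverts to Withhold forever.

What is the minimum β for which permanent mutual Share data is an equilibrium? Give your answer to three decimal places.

The best deviation is to choose Withhold for all 2 undetected periods, earning 22 each, then 6 forever once detected.
Deviation value: 22(1−β^2)/(1−β) + 6β^2/(1−β); cooperation value: 8/(1−β).
IC: 8 ≥ 22(1−β^2) + 6β^2 = 22 − 16β^2.
So β^2 ≥ 14/16 = 7/8, giving β ≥ (7/8)^(1/2) ≈ 0.935.

0.935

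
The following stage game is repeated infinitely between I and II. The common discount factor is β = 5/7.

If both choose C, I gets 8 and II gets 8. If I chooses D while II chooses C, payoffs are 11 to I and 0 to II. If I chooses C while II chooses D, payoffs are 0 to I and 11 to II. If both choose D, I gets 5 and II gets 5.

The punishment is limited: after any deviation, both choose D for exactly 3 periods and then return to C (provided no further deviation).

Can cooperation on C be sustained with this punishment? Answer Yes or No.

Yes

A one-shot deviation gives 11 now, then 5 for 3 periods, then back to 8.
Gain from deviating: (11−8) today; loss: (8−5) in each of the next 3 periods.
No-deviation condition: (8−5)(β+…+β^3) ≥ 11−8, i.e. β+…+β^3 ≥ 1.
At β = 5/7: β+…+β^3 = 1.5889 ≥ 1.0000.
So cooperation is sustainable.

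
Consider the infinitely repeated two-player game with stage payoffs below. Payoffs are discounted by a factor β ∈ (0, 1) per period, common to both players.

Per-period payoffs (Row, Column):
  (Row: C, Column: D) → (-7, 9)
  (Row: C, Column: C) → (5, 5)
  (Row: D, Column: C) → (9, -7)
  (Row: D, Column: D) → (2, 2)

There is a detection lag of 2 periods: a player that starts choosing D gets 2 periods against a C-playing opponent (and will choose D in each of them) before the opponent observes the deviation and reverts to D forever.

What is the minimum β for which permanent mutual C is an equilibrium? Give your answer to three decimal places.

The best deviation is to choose D for all 2 undetected periods, earning 9 each, then 2 forever once detected.
Deviation value: 9(1−β^2)/(1−β) + 2β^2/(1−β); cooperation value: 5/(1−β).
IC: 5 ≥ 9(1−β^2) + 2β^2 = 9 − 7β^2.
So β^2 ≥ 4/7, giving β ≥ (4/7)^(1/2) ≈ 0.756.

0.756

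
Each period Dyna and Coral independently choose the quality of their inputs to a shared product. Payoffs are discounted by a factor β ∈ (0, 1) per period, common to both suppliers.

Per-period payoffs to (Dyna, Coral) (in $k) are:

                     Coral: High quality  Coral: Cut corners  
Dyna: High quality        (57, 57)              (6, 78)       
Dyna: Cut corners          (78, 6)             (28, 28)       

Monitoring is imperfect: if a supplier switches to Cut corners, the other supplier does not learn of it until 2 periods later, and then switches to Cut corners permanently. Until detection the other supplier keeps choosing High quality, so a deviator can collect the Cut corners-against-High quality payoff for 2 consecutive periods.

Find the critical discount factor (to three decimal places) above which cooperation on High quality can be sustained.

Deviating for the 2 undetected periods gains 78−57 = 21 per period over cooperation, then loses 57−28 = 29 per period forever once punishment starts.
Gain: 21(1 + β + … + β^1); loss: 29·β^2/(1−β).
No profitable deviation ⇔ 21(1−β^2) ≤ 29·β^2, i.e. β^2 ≥ 21/(21+29) = 21/50.
Hence β ≥ (21/50)^(1/2) ≈ 0.648.

0.648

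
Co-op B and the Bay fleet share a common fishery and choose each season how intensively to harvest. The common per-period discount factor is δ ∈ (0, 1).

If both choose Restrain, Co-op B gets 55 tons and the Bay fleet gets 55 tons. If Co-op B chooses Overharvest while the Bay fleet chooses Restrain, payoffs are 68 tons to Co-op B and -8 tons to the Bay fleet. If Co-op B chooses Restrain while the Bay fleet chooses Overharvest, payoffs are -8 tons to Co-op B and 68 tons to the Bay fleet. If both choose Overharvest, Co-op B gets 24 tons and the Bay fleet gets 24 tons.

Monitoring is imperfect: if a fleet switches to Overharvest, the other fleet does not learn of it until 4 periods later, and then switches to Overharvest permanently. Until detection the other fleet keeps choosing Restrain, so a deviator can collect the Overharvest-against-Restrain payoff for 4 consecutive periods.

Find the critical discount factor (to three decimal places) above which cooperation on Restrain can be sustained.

Deviating for the 4 undetected periods gains 68−55 = 13 per period over cooperation, then loses 55−24 = 31 per period forever once punishment starts.
Gain: 13(1 + δ + … + δ^3); loss: 31·δ^4/(1−δ).
No profitable deviation ⇔ 13(1−δ^4) ≤ 31·δ^4, i.e. δ^4 ≥ 13/(13+31) = 13/44.
Hence δ ≥ (13/44)^(1/4) ≈ 0.737.

0.737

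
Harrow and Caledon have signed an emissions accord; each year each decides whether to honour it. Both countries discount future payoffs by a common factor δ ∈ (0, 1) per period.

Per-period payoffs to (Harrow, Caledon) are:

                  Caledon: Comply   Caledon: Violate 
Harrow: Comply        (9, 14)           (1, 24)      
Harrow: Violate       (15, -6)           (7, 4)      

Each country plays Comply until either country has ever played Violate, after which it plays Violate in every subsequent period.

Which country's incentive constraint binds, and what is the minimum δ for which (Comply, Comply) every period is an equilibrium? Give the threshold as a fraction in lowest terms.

Harrow; δ ≥ 3/4

For Harrow: deviation gain 15−9 = 6, per-period punishment loss 9−7 = 2. IC gives δ ≥ 6/8 = 3/4.
For Caledon: gain 10, loss 10 per period, so δ ≥ 10/20 = 1/2.
The tighter constraint is Harrow's, so cooperation needs δ ≥ 3/4.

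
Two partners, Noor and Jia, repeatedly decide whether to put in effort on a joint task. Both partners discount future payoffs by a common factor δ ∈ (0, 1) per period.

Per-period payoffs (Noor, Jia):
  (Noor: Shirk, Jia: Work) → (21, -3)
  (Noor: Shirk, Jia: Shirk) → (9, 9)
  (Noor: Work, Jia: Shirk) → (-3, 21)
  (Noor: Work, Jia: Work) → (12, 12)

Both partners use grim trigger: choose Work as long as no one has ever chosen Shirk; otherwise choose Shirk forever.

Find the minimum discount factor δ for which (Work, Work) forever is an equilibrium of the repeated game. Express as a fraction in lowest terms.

3/4

Under grim trigger the critical discount factor is (T−C)/(T−P) with T = 21, C = 12, P = 9.
δ* = (21−12)/(21−9) = 9/12 = 3/4.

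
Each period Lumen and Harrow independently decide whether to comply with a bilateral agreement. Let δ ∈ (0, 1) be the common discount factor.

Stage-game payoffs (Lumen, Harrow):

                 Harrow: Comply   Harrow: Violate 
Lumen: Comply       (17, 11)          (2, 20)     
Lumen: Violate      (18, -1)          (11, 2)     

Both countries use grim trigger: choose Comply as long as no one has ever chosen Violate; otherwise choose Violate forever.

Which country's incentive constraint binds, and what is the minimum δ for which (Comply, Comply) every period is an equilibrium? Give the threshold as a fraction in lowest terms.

Lumen: cooperation gives 17 each period; deviation gives 18 once then 11 forever.
  17/(1−δ) ≥ 18 + 11δ/(1−δ) ⇒ δ ≥ 1/7.
Harrow: cooperation gives 11 each period; deviation gives 20 once then 2 forever.
  δ ≥ 9/18 = 1/2.
Both must hold, so the binding constraint is Harrow's: δ ≥ 1/2.

Harrow; δ ≥ 1/2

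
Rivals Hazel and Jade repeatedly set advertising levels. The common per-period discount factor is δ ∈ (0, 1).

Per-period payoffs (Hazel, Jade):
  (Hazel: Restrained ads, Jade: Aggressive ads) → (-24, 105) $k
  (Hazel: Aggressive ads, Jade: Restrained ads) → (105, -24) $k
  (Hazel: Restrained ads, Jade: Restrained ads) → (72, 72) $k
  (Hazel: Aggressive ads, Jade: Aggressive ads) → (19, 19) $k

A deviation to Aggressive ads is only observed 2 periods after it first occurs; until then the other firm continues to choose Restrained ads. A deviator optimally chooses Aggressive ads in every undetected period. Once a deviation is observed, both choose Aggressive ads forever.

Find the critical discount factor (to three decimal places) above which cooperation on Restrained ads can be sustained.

The best deviation is to choose Aggressive ads for all 2 undetected periods, earning 105 each, then 19 forever once detected.
Deviation value: 105(1−δ^2)/(1−δ) + 19δ^2/(1−δ); cooperation value: 72/(1−δ).
IC: 72 ≥ 105(1−δ^2) + 19δ^2 = 105 − 86δ^2.
So δ^2 ≥ 33/86, giving δ ≥ (33/86)^(1/2) ≈ 0.619.

0.619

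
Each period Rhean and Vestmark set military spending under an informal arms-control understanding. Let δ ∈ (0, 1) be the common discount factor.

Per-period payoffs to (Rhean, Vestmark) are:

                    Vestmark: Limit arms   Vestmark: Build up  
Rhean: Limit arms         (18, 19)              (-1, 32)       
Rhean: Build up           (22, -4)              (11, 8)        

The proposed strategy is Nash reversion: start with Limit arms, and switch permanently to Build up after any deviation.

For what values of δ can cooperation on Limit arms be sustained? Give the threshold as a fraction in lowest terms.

For Rhean: deviation gain 22−18 = 4, per-period punishment loss 18−11 = 7. IC gives δ ≥ 4/11.
For Vestmark: gain 13, loss 11 per period, so δ ≥ 13/24.
The tighter constraint is Vestmark's, so cooperation needs δ ≥ 13/24.

13/24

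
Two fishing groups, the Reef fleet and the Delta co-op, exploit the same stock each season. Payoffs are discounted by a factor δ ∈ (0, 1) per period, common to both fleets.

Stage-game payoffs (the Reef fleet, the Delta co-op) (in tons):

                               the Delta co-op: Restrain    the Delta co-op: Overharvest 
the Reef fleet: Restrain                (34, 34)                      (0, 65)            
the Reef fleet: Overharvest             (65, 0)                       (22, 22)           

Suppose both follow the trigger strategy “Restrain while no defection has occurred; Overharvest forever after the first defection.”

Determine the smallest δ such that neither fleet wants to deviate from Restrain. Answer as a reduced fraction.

Under grim trigger the critical discount factor is (T−C)/(T−P) with T = 65, C = 34, P = 22.
δ* = (65−34)/(65−22) = 31/43.

31/43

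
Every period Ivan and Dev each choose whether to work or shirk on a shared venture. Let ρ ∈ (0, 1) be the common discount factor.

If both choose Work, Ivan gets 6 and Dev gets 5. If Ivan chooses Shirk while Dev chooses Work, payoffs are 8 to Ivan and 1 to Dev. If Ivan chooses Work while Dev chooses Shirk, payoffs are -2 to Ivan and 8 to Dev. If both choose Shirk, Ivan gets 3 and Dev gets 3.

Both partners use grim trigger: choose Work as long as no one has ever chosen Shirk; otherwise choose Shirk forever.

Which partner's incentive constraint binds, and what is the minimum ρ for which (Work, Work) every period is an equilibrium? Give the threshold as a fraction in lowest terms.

Ivan's threshold: (8−6)/(8−3) = 2/5.
Dev's threshold: (8−5)/(8−3) = 3/5.
2/5 < 3/5, so Dev binds and ρ* = 3/5.

Dev; ρ ≥ 3/5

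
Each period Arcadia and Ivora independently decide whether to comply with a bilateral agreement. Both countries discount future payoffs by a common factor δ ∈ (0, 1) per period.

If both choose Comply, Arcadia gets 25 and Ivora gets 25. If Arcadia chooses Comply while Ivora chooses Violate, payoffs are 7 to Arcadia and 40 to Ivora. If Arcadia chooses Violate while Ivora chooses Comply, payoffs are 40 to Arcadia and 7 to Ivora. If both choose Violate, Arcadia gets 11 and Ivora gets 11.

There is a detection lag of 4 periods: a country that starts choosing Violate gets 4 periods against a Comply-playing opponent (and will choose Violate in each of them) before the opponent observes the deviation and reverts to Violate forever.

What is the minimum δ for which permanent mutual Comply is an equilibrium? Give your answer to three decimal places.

Deviating for the 4 undetected periods gains 40−25 = 15 per period over cooperation, then loses 25−11 = 14 per period forever once punishment starts.
Gain: 15(1 + δ + … + δ^3); loss: 14·δ^4/(1−δ).
No profitable deviation ⇔ 15(1−δ^4) ≤ 14·δ^4, i.e. δ^4 ≥ 15/(15+14) = 15/29.
Hence δ ≥ (15/29)^(1/4) ≈ 0.848.

0.848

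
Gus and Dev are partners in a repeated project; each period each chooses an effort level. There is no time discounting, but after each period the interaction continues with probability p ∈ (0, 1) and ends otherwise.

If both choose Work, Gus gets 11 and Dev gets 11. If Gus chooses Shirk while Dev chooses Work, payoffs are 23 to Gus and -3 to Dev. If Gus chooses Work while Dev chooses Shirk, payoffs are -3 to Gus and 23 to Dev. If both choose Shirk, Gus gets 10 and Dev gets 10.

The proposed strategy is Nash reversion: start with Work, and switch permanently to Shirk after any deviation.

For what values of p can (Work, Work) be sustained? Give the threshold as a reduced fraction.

Expected cooperation value is 11 + p·11 + p²·11 + … = 11/(1−p); deviation gives 23 + p·10/(1−p).
11 ≥ 23(1−p) + 10p ⇒ 13p ≥ 12 ⇒ p ≥ 12/13.

12/13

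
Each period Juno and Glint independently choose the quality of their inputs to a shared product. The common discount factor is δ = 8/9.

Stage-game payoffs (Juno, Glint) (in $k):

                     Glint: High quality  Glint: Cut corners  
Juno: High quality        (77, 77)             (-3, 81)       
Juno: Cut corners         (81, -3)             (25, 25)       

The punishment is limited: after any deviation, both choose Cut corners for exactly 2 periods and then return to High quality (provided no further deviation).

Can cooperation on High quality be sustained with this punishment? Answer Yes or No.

Yes

IC: δ+…+δ^2 ≥ (81−77)/(77−25) = 1/13.
At δ = 8/9: partial sum = 1.6790 ≥ 0.0769. Cooperation sustainable.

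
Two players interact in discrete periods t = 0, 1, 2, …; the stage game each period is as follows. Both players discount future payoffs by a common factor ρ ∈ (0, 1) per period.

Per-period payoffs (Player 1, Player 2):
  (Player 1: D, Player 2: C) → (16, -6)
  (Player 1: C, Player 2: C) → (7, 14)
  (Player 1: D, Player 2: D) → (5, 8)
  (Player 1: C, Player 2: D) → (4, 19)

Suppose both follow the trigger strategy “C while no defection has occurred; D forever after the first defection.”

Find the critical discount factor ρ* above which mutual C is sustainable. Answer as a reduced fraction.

9/11

For Player 1: deviation gain 16−7 = 9, per-period punishment loss 7−5 = 2. IC gives ρ ≥ 9/11.
For Player 2: gain 5, loss 6 per period, so ρ ≥ 5/11.
The tighter constraint is Player 1's, so cooperation needs ρ ≥ 9/11.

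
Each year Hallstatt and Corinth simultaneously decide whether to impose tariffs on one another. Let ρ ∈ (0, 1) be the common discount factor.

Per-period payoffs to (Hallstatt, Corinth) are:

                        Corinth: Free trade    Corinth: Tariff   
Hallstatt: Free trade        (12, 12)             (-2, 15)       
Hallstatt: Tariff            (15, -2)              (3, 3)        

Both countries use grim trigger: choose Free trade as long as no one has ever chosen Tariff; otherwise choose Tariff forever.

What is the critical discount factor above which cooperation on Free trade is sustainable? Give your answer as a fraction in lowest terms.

1/4

Under grim trigger the critical discount factor is (T−C)/(T−P) with T = 15, C = 12, P = 3.
ρ* = (15−12)/(15−3) = 3/12 = 1/4.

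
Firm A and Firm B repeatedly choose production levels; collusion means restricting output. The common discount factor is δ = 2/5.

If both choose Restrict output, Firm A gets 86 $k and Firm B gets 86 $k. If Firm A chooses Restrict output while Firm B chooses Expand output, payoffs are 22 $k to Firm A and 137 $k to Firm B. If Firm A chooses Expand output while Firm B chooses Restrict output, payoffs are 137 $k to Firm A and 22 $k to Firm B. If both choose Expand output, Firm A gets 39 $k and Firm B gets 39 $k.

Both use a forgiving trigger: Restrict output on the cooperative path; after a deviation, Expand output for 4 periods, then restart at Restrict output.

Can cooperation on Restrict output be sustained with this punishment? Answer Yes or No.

A one-shot deviation gives 137 now, then 39 for 4 periods, then back to 86.
Gain from deviating: (137−86) today; loss: (86−39) in each of the next 4 periods.
No-deviation condition: (86−39)(δ+…+δ^4) ≥ 137−86, i.e. δ+…+δ^4 ≥ 51/47.
At δ = 2/5: δ+…+δ^4 = 0.6496 < 1.0851.
So cooperation is not sustainable.

No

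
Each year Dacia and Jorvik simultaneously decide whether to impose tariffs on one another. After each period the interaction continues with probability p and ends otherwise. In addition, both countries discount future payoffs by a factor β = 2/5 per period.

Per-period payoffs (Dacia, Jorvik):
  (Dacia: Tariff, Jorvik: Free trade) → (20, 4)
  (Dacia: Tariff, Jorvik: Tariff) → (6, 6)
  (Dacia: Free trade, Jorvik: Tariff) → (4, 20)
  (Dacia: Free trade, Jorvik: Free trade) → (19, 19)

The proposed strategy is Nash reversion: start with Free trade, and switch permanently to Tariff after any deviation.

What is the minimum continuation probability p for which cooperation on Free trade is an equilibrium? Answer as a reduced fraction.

With continuation probability p and discount β, the effective per-period discount factor is βp.
Grim-trigger IC: βp ≥ (20−19)/(20−6) = 1/14.
So p ≥ (1/14)/(2/5) = 5/28.

5/28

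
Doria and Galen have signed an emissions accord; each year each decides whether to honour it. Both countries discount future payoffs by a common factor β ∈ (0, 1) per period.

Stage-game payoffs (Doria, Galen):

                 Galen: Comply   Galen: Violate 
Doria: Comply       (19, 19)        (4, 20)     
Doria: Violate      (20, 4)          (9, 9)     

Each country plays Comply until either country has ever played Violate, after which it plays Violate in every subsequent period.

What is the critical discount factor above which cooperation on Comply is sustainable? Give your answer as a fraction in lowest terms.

19/(1−β) ≥ 20 + 9β/(1−β)
19 ≥ 20 − 11β
β ≥ 1/11.

1/11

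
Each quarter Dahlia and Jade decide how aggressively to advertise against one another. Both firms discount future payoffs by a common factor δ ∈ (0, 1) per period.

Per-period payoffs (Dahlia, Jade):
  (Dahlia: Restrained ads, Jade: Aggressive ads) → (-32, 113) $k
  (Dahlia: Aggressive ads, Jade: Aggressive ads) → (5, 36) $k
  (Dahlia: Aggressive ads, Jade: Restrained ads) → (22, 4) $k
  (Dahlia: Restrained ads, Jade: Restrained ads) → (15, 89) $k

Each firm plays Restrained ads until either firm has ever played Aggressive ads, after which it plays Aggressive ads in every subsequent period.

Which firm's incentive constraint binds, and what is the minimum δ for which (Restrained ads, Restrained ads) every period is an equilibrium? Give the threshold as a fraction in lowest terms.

Dahlia's threshold: (22−15)/(22−5) = 7/17.
Jade's threshold: (113−89)/(113−36) = 24/77.
7/17 > 24/77, so Dahlia binds and δ* = 7/17.

Dahlia; δ ≥ 7/17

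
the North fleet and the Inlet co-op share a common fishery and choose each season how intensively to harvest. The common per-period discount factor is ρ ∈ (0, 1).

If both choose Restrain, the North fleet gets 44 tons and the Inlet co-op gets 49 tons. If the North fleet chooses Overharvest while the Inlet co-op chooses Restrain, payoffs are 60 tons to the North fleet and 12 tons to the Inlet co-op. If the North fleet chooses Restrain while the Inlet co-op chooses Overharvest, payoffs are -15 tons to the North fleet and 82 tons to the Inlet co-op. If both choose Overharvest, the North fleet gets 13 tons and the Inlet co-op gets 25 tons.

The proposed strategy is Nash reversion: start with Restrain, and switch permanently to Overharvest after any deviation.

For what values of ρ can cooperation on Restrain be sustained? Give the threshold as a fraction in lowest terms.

11/19

For the North fleet: deviation gain 60−44 = 16, per-period punishment loss 44−13 = 31. IC gives ρ ≥ 16/47.
For the Inlet co-op: gain 33, loss 24 per period, so ρ ≥ 33/57 = 11/19.
The tighter constraint is the Inlet co-op's, so cooperation needs ρ ≥ 11/19.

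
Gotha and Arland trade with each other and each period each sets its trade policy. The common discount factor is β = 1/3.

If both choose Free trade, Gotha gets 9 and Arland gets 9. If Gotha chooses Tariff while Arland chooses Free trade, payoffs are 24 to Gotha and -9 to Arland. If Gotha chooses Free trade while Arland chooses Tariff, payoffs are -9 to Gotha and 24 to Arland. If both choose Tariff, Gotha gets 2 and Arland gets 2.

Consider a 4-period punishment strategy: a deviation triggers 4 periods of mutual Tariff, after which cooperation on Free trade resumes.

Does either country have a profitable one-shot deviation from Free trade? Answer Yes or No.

Yes

IC: β+…+β^4 ≥ (24−9)/(9−2) = 15/7.
At β = 1/3: partial sum = 0.4938 < 2.1429. Cooperation not sustainable.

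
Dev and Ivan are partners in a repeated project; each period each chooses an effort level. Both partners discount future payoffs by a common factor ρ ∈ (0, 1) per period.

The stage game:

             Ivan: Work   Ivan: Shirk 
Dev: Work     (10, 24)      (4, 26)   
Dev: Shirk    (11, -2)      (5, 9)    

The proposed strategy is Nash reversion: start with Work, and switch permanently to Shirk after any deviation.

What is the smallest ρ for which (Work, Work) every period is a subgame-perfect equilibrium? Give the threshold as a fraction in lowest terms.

1/6

For Dev: deviation gain 11−10 = 1, per-period punishment loss 10−5 = 5. IC gives ρ ≥ 1/6.
For Ivan: gain 2, loss 15 per period, so ρ ≥ 2/17.
The tighter constraint is Dev's, so cooperation needs ρ ≥ 1/6.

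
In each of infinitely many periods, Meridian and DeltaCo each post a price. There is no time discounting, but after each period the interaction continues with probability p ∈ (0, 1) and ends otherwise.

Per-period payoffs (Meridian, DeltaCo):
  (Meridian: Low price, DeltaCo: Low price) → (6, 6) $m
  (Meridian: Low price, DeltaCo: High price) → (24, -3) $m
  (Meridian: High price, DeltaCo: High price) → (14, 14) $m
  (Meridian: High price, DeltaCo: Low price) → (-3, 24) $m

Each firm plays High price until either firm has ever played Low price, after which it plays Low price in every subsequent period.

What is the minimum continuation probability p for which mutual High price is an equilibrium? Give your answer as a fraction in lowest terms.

5/9

With no time discounting, the continuation probability p plays the role of the discount factor.
Grim-trigger IC: 14/(1−p) ≥ 24 + 6p/(1−p) ⇒ p ≥ (24−14)/(24−6) = 5/9.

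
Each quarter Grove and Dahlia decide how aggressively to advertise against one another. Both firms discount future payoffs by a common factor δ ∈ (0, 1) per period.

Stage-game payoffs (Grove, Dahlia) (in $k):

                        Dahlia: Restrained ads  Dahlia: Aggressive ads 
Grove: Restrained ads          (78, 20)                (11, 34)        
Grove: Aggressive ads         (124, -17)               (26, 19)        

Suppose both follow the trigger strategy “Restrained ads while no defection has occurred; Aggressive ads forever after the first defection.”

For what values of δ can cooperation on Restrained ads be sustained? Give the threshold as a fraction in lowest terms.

Grove: cooperation gives 78 each period; deviation gives 124 once then 26 forever.
  78/(1−δ) ≥ 124 + 26δ/(1−δ) ⇒ δ ≥ 46/98 = 23/49.
Dahlia: cooperation gives 20 each period; deviation gives 34 once then 19 forever.
  δ ≥ 14/15.
Both must hold, so the binding constraint is Dahlia's: δ ≥ 14/15.

14/15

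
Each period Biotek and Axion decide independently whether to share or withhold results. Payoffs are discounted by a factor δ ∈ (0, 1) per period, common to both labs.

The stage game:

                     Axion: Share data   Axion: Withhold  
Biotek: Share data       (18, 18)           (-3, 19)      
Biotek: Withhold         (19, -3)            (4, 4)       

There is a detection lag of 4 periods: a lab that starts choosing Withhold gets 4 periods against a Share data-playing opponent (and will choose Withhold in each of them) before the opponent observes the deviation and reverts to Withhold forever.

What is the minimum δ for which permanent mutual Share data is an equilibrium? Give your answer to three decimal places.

0.508

The best deviation is to choose Withhold for all 4 undetected periods, earning 19 each, then 4 forever once detected.
Deviation value: 19(1−δ^4)/(1−δ) + 4δ^4/(1−δ); cooperation value: 18/(1−δ).
IC: 18 ≥ 19(1−δ^4) + 4δ^4 = 19 − 15δ^4.
So δ^4 ≥ 1/15, giving δ ≥ (1/15)^(1/4) ≈ 0.508.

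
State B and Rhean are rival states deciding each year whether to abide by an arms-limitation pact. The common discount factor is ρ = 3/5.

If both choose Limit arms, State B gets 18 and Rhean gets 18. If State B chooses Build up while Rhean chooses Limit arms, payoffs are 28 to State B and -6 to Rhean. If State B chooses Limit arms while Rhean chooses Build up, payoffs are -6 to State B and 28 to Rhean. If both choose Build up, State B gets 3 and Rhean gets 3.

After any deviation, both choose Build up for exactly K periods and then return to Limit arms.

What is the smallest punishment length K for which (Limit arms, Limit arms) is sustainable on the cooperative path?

Need Σ_{k=1}^{K} ρ^k ≥ (28−18)/(18−3) = 0.6667 at ρ = 3/5.
At K = 1 the sum is 0.6000 < 0.6667; at K = 2 it is 0.9600 ≥ 0.6667.
So the minimum punishment length is K = 2.

2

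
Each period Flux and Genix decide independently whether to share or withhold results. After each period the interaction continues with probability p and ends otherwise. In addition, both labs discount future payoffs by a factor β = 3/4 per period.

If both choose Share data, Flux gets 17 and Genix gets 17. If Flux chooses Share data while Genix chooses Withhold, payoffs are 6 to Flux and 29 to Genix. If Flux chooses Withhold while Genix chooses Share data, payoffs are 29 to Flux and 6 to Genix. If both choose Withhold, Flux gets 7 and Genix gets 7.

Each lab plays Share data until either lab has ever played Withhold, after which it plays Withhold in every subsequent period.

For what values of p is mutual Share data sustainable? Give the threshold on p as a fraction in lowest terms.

8/11

With continuation probability p and discount β, the effective per-period discount factor is βp.
Grim-trigger IC: βp ≥ (29−17)/(29−7) = 6/11.
So p ≥ (6/11)/(3/4) = 8/11.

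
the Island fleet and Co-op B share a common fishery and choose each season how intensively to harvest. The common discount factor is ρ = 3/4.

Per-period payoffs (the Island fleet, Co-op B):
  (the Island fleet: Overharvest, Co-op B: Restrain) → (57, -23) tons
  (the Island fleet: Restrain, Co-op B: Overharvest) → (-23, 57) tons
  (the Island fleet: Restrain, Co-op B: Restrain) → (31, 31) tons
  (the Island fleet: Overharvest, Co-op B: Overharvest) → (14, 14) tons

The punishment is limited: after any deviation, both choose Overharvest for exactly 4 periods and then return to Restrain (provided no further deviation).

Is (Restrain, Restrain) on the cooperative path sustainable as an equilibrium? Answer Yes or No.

IC: ρ+…+ρ^4 ≥ (57−31)/(31−14) = 26/17.
At ρ = 3/4: partial sum = 2.0508 ≥ 1.5294. Cooperation sustainable.

Yes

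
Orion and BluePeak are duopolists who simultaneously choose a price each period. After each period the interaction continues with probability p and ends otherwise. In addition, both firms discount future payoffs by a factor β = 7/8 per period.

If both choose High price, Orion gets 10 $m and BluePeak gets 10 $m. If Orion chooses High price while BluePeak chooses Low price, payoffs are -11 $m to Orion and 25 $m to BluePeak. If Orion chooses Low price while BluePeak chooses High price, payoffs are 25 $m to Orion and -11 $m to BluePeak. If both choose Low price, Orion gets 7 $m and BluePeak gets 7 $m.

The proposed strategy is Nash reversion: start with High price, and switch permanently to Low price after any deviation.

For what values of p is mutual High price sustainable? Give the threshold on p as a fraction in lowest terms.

With continuation probability p and discount β, the effective per-period discount factor is βp.
Grim-trigger IC: βp ≥ (25−10)/(25−7) = 5/6.
So p ≥ (5/6)/(7/8) = 20/21.

20/21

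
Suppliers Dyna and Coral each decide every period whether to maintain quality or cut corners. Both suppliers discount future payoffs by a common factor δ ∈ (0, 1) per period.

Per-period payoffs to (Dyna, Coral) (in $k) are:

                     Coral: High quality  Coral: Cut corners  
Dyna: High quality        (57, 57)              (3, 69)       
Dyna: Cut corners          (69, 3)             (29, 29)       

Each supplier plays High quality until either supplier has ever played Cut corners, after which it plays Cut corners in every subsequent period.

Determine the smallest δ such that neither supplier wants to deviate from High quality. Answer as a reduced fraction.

3/10

Under grim trigger the critical discount factor is (T−C)/(T−P) with T = 69, C = 57, P = 29.
δ* = (69−57)/(69−29) = 12/40 = 3/10.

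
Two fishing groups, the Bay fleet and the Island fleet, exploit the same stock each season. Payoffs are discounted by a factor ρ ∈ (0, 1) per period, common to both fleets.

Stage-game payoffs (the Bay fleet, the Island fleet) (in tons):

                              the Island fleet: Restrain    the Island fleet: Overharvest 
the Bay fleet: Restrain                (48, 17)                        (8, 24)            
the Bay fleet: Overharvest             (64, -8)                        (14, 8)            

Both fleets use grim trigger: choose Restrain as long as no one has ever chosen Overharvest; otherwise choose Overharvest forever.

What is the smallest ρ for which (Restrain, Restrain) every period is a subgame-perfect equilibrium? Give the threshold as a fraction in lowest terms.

7/16

the Bay fleet's threshold: (64−48)/(64−14) = 8/25.
the Island fleet's threshold: (24−17)/(24−8) = 7/16.
8/25 < 7/16, so the Island fleet binds and ρ* = 7/16.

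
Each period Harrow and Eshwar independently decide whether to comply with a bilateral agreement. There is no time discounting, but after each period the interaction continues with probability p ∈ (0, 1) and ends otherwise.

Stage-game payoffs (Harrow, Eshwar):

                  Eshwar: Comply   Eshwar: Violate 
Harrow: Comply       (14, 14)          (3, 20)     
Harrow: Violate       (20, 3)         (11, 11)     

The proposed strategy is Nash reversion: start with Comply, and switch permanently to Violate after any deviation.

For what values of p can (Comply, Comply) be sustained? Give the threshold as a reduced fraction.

2/3

With no time discounting, the continuation probability p plays the role of the discount factor.
Grim-trigger IC: 14/(1−p) ≥ 20 + 11p/(1−p) ⇒ p ≥ (20−14)/(20−11) = 2/3.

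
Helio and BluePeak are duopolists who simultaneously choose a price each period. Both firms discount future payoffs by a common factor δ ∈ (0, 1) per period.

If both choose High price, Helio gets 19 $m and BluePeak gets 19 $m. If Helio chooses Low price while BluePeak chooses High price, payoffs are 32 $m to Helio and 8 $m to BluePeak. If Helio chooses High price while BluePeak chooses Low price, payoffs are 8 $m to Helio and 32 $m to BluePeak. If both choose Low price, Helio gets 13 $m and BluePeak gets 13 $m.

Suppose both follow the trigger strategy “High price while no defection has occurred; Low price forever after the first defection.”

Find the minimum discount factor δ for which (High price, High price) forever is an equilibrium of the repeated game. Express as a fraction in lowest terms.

19/(1−δ) ≥ 32 + 13δ/(1−δ)
19 ≥ 32 − 19δ
δ ≥ 13/19.

13/19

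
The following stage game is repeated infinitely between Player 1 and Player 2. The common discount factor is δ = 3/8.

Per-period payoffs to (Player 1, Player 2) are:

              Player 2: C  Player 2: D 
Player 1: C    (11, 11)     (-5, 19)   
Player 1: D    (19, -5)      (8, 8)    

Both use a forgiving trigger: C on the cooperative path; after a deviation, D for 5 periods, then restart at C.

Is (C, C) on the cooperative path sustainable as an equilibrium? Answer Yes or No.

No

IC: δ+…+δ^5 ≥ (19−11)/(11−8) = 8/3.
At δ = 3/8: partial sum = 0.5956 < 2.6667. Cooperation not sustainable.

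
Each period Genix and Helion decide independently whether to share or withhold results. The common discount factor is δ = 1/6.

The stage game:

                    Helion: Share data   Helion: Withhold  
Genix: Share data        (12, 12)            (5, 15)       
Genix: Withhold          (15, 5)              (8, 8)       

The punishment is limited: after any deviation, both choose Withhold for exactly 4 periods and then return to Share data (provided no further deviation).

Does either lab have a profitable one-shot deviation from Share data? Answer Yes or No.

IC: δ+…+δ^4 ≥ (15−12)/(12−8) = 3/4.
At δ = 1/6: partial sum = 0.1998 < 0.7500. Cooperation not sustainable.

Yes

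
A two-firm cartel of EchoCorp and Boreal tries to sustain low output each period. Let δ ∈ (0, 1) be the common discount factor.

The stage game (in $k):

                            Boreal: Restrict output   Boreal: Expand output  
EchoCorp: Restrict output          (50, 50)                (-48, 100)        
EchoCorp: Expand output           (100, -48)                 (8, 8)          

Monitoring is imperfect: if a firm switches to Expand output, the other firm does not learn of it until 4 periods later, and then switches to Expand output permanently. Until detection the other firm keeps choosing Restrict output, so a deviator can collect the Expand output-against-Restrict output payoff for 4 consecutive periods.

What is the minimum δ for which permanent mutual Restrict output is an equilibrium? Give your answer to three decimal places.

Deviating for the 4 undetected periods gains 100−50 = 50 per period over cooperation, then loses 50−8 = 42 per period forever once punishment starts.
Gain: 50(1 + δ + … + δ^3); loss: 42·δ^4/(1−δ).
No profitable deviation ⇔ 50(1−δ^4) ≤ 42·δ^4, i.e. δ^4 ≥ 50/(50+42) = 25/46.
Hence δ ≥ (25/46)^(1/4) ≈ 0.859.

0.859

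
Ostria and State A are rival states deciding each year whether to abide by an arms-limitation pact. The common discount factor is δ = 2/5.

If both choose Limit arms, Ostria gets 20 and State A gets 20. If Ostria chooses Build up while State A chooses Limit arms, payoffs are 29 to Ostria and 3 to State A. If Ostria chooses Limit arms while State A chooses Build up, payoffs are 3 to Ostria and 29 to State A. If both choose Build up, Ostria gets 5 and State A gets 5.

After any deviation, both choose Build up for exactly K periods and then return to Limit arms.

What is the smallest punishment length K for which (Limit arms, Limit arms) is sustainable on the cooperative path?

3

Need Σ_{k=1}^{K} δ^k ≥ (29−20)/(20−5) = 0.6000 at δ = 2/5.
At K = 2 the sum is 0.5600 < 0.6000; at K = 3 it is 0.6240 ≥ 0.6000.
So the minimum punishment length is K = 3.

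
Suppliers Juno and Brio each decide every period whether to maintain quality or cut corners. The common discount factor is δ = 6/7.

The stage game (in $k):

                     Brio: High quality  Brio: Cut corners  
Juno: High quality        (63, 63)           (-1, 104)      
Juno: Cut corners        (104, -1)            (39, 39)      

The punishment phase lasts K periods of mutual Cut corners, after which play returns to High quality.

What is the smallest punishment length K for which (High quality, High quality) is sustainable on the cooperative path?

3

Need Σ_{k=1}^{K} δ^k ≥ (104−63)/(63−39) = 1.7083 at δ = 6/7.
At K = 2 the sum is 1.5918 < 1.7083; at K = 3 it is 2.2216 ≥ 1.7083.
So the minimum punishment length is K = 3.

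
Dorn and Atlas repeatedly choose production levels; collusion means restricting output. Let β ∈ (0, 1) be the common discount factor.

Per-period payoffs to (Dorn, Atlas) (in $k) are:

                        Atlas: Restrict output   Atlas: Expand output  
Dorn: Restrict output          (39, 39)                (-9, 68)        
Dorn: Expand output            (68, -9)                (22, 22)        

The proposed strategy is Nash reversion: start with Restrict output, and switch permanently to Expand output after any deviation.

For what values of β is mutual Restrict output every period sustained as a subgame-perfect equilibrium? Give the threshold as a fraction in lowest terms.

Under grim trigger the critical discount factor is (T−C)/(T−P) with T = 68, C = 39, P = 22.
β* = (68−39)/(68−22) = 29/46.

29/46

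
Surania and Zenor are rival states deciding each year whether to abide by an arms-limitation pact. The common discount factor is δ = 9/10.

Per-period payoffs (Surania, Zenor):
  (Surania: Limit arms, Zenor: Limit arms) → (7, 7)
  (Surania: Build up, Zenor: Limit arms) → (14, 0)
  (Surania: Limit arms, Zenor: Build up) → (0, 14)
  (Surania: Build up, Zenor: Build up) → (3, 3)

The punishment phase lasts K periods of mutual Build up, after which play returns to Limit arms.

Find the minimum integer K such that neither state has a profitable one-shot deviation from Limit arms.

IC: δ(1−δ^K)/(1−δ) ≥ (14−7)/(7−3) = 7/4.
With δ = 9/10: need 1 − δ^K ≥ 7/4·(1−9/10)/(9/10), i.e. δ^K ≤ 0.8056.
Since (9/10)^2 = 0.8100 and (9/10)^3 = 0.7290, the smallest such K is 3.

3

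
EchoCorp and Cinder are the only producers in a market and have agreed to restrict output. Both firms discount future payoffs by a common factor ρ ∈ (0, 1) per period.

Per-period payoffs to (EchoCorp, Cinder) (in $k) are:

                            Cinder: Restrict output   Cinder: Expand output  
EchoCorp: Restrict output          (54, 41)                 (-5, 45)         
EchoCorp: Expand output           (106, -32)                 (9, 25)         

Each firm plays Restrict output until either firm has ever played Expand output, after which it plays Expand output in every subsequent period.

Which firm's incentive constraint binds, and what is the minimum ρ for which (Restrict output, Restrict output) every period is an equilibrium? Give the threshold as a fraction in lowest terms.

EchoCorp; ρ ≥ 52/97

EchoCorp's threshold: (106−54)/(106−9) = 52/97.
Cinder's threshold: (45−41)/(45−25) = 1/5.
52/97 > 1/5, so EchoCorp binds and ρ* = 52/97.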